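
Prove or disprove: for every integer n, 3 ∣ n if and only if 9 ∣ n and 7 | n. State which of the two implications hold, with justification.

(⇒) fails; (⇐) holds.

(⇒) This fails: take n = 3. Certainly 3 ∣ 3, but 9 ∤ 3.

(⇐) Suppose 9 ∣ n and 7 ∣ n. Any common multiple of 9 and 7 is a multiple of their lcm; here gcd(9, 7) = 1, so lcm(9, 7) = 9·7 = 63, so 63 ∣ n. Since 3 ∣ 63, it follows that 3 ∣ n.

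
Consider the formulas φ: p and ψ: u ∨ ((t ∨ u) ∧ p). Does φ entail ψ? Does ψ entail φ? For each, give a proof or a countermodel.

[⇒] This fails. Under p = T, u = F, t = F, the left side is true but the right side is false.

[⇐] This fails. Under p = F, u = T, t = F, the left side is false but the right side is true.

(⇒) fails and (⇐) fails.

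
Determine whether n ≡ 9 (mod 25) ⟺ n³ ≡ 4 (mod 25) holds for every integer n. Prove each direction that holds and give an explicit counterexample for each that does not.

(⇒) Suppose n ≡ 9 (mod 25). Write n = 25j + 9. Then (25j + 9)³ = 15625j³ + 16875j² + 6075j + 729 = 25(625j³ + 675j² + 243j + 29) + 4, so n³ ≡ 4 (mod 25).

(⇐) Conversely, suppose n³ ≡ 4 (mod 25). The only residue r in {0, …, 24} with r³ ≡ 4 (mod 25) is r = 9, so n ≡ 9 (mod 25).

Both directions hold; the statement is true.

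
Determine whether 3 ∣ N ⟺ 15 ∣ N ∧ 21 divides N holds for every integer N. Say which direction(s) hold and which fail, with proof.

Converse. Suppose 15 ∣ N and 21 ∣ N. Any common multiple of 15 and 21 is a multiple of their lcm; here lcm(15, 21) = 15·21/gcd(15, 21) = 315/3 = 105, so 105 ∣ N. Since 3 ∣ 105, it follows that 3 ∣ N.

Forward direction. This fails: take N = 3. Certainly 3 ∣ 3, but 15 ∤ 3.

(⇒) fails; (⇐) holds.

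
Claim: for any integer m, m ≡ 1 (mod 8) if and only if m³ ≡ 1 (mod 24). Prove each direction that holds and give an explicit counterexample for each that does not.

Only the reverse direction holds.

(⇒) This fails: take m = 9. Then 9 ≡ 1 (mod 8), but 9³ = 729 ≡ 9 (mod 24), not 1.

(⇐) Conversely, the residues r modulo 24 with r³ ≡ 1 (mod 24) are exactly {1}, and each is ≡ 1 (mod 8).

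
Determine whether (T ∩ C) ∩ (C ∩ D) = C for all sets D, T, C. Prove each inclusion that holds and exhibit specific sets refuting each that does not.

Forward inclusion. Let x ∈ (T ∩ C) ∩ (C ∩ D). Then x ∈ D ∩ T ∩ C, from which x ∈ C.

Reverse inclusion. This inclusion fails. Take D = ∅, T = ∅, C = {1}; then 1 ∈ C but 1 ∉ (T ∩ C) ∩ (C ∩ D).

The sets are not equal: only the forward inclusion holds.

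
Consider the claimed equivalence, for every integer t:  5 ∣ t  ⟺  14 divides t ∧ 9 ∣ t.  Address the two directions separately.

(⇒) fails and (⇐) fails.

(⇒) This fails: take t = 5. Certainly 5 ∣ 5, but 14 ∤ 5.

(⇐) This fails: take t = 126. Both 14 ∣ 126 and 9 ∣ 126, yet 126 is not a multiple of 5 (since 126 = 25·5 + 1), so 5 ∤ 126.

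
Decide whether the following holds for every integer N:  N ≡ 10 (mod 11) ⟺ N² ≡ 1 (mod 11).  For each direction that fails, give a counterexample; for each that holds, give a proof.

(⟹) Suppose N ≡ 10 (mod 11). Write N = 11j + 10. Then (11j + 10)² = 121j² + 220j + 100 = 11(11j² + 20j + 9) + 1, so N² ≡ 1 (mod 11).

(⟸) This fails: take N = 1. Then 1² = 1 ≡ 1 (mod 11), yet 1 ≡ 1 (mod 11), not 10.

Only the forward direction holds.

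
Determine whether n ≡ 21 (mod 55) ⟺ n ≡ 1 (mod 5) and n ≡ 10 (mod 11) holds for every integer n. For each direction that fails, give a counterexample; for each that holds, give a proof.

[⇐] If n ≡ 1 (mod 5) and n ≡ 10 (mod 11), then by the Chinese remainder theorem n ≡ 21 (mod 55). This is exactly n ≡ 21 (mod 55).

[⇒] Suppose n ≡ 21 (mod 55); write n = 55j + 21. Since 5 ∣ 55, reducing mod 5 gives n ≡ 21 ≡ 1 (mod 5); since 11 ∣ 55, reducing mod 11 gives n ≡ 21 ≡ 10 (mod 11).

Both directions hold.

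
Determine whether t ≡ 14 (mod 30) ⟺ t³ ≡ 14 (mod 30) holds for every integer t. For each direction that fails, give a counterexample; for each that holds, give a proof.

Both directions hold.

[⇒] Suppose t ≡ 14 (mod 30). Write t = 30j + 14. Then (30j + 14)³ = 27000j³ + 37800j² + 17640j + 2744 = 30(900j³ + 1260j² + 588j + 91) + 14, so t³ ≡ 14 (mod 30).

[⇐] Conversely, suppose t³ ≡ 14 (mod 30). The only residue r in {0, …, 29} with r³ ≡ 14 (mod 30) is r = 14, so t ≡ 14 (mod 30).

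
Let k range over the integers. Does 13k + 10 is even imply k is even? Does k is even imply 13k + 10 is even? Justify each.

Both directions hold.

(⇒) Suppose 13k + 10 is even. Since 13 is odd, 13k and k have the same parity, so 13k + 10 ≡ k + 10 (mod 2). As 10 is even, 13k + 10 is even exactly when k is even. Thus k is even.

(⇐) Conversely, suppose k is even; write k = 2j. Then 13k + 10 = 13·(2j) + 10 = 2·13j + 10, which is even.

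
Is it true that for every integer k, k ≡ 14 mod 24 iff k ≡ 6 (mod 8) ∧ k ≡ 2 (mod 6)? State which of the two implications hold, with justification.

[⇐] If k ≡ 6 (mod 8) and k ≡ 2 (mod 6), then by the Chinese remainder theorem k ≡ 14 (mod 24). This is exactly k ≡ 14 (mod 24).

[⇒] Suppose k ≡ 14 (mod 24); write k = 24j + 14. Since 8 ∣ 24, reducing mod 8 gives k ≡ 14 ≡ 6 (mod 8); since 6 ∣ 24, reducing mod 6 gives k ≡ 14 ≡ 2 (mod 6).

Both directions hold.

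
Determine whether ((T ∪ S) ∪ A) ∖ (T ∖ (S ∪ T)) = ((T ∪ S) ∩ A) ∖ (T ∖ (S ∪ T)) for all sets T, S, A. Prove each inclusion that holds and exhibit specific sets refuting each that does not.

Forward inclusion. This inclusion fails. Take T = {1}, S = ∅, A = ∅; then 1 ∈ ((T ∪ S) ∪ A) ∖ (T ∖ (S ∪ T)) but 1 ∉ ((T ∪ S) ∩ A) ∖ (T ∖ (S ∪ T)).

Reverse inclusion. Let x ∈ ((T ∪ S) ∩ A) ∖ (T ∖ (S ∪ T)). Then either x ∈ T ∩ A and x ∉ S; or x ∈ S ∩ A and x ∉ T; or x ∈ T ∩ S ∩ A. In each case x ∈ ((T ∪ S) ∪ A) ∖ (T ∖ (S ∪ T)), so ((T ∪ S) ∩ A) ∖ (T ∖ (S ∪ T)) ⊆ ((T ∪ S) ∪ A) ∖ (T ∖ (S ∪ T)).

(⊆) fails; (⊇) holds.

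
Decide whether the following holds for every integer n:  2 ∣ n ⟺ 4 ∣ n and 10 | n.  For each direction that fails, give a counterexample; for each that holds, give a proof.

Forward direction. This fails: take n = 2. Certainly 2 ∣ 2, but 4 ∤ 2.

Converse. Suppose 4 ∣ n and 10 ∣ n. Any common multiple of 4 and 10 is a multiple of their lcm; here lcm(4, 10) = 4·10/gcd(4, 10) = 40/2 = 20, so 20 ∣ n. Since 2 ∣ 20, it follows that 2 ∣ n.

The forward direction fails; the converse holds.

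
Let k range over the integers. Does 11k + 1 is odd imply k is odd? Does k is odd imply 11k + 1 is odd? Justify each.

Neither direction holds.

Forward direction. This fails: k = 2 gives 11k + 1 = 23, which is odd, but 2 is even, not odd.

Converse. This also fails: k = 5 is odd, but 11k + 1 = 56 is even, not odd.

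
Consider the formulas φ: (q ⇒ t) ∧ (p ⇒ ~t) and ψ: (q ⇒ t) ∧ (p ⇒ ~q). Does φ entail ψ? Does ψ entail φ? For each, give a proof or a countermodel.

[⇐] This fails. Under t = T, p = T, q = F, the left side is false but the right side is true.

[⇒] Assume the antecedent. If t is true, the antecedent forces (t = T, p = F, q = F) or (t = T, p = F, q = T), and (q ⇒ t) ∧ (p ⇒ ~q) holds there. If t is false, the antecedent forces (t = F, p = F, q = F) or (t = F, p = T, q = F), and (q ⇒ t) ∧ (p ⇒ ~q) holds there. Either way (q ⇒ t) ∧ (p ⇒ ~q) holds.

Only the forward implication holds.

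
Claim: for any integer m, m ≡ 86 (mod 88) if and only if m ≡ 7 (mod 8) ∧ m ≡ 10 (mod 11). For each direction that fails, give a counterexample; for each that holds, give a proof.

Both directions fail.

[⇒] This fails: m = 86 gives 86 ≡ 86 (mod 88) but 86 ≡ 6 (mod 8), so the conjunction on the right does not hold.

[⇐] This fails: m = 87 satisfies both congruences on the right (87 ≡ 7 mod 8 and 87 ≡ 10 mod 11) yet 87 ≡ 87 (mod 88), not 86.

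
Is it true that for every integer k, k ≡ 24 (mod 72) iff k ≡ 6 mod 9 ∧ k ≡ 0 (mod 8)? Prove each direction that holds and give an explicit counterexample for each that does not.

The biconditional holds.

Forward direction. Suppose k ≡ 24 (mod 72); write k = 72j + 24. Since 9 ∣ 72, reducing mod 9 gives k ≡ 24 ≡ 6 (mod 9); since 8 ∣ 72, reducing mod 8 gives k ≡ 24 ≡ 0 (mod 8).

Converse. If k ≡ 6 (mod 9) and k ≡ 0 (mod 8), then by the Chinese remainder theorem k ≡ 24 (mod 72). This is exactly k ≡ 24 (mod 72).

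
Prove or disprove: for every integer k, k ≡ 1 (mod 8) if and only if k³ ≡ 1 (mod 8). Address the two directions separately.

The biconditional holds.

(⟹) Suppose k ≡ 1 (mod 8). Write k = 8j + 1. Then (8j + 1)³ = 512j³ + 192j² + 24j + 1 = 8(64j³ + 24j² + 3j) + 1, so k³ ≡ 1 (mod 8).

(⟸) For the converse, argue contrapositively. If k ≢ 1 (mod 8), then k is congruent to one of 0, 2, 3, 4, 5, 6, 7 modulo 8, and these give k³ ≡ 0, 0, 3, 0, 5, 0, 7 respectively — never 1.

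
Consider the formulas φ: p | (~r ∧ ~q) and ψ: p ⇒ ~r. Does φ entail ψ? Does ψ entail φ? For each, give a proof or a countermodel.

(⇒) fails and (⇐) fails.

(⇒) This fails. Under p = T, r = T, q = F, the left side is true but the right side is false.

(⇐) This fails. Under p = F, r = T, q = F, the left side is false but the right side is true.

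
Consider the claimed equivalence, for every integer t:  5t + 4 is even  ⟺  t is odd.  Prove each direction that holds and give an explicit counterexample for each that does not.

Forward direction. This fails: t = 4 gives 5t + 4 = 24, which is even, but 4 is even, not odd.

Converse. This also fails: t = 7 is odd, but 5t + 4 = 39 is odd, not even.

Both directions fail.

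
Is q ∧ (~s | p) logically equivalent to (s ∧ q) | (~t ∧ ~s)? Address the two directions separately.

(⇒) fails and (⇐) fails.

(→) This fails. Under p = F, s = F, q = T, t = T, the left side is true but the right side is false.

(←) This fails. Under p = F, s = F, q = F, t = F, the left side is false but the right side is true.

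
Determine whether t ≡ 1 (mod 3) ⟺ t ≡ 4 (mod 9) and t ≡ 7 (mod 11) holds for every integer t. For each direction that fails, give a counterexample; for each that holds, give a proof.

(⟹) This fails: t = 1 gives 1 ≡ 1 (mod 3) but 1 ≡ 1 (mod 9), so the conjunction on the right does not hold.

(⟸) Conversely, if t ≡ 4 (mod 9) and t ≡ 7 (mod 11), then by the Chinese remainder theorem t ≡ 40 (mod 99). Since 40 ≡ 1 (mod 3) and 3 ∣ 99, we get t ≡ 1 (mod 3).

Only the converse holds.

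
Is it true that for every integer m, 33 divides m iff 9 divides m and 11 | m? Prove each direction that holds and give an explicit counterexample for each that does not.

Not equivalent: only (⇐) holds.

[⇒] This fails: take m = 33. Certainly 33 ∣ 33, but 9 ∤ 33.

[⇐] Suppose 9 ∣ m and 11 ∣ m. Any common multiple of 9 and 11 is a multiple of their lcm; here gcd(9, 11) = 1, so lcm(9, 11) = 9·11 = 99, so 99 ∣ m. Since 33 ∣ 99, it follows that 33 ∣ m.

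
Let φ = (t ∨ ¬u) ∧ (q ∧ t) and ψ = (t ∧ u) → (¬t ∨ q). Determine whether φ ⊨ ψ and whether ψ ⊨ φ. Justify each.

The forward direction holds; the converse fails.

(⟹) Assume the antecedent. If q is true, (t ∧ u) → (¬t ∨ q) reduces to true regardless of the other variables. If q is false, the antecedent cannot hold. Either way (t ∧ u) → (¬t ∨ q) holds.

(⟸) This fails. Under q = F, u = F, t = F, the left side is false but the right side is true.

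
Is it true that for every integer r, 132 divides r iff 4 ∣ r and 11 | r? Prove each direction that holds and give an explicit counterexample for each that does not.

Not equivalent: only (⇒) holds.

(→) If 132 ∣ r, write r = 132q. Since 132 = 33·4, r = 4·(33q), so 4 ∣ r; and since 132 = 12·11, r = 11·(12q), so 11 ∣ r.

(←) This fails: take r = 44. Both 4 ∣ 44 and 11 ∣ 44, yet 44 is not a multiple of 132 (since 44 = 0·132 + 44), so 132 ∤ 44.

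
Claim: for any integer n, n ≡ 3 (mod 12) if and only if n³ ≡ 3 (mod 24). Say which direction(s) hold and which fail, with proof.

Only the converse holds.

[⇒] This fails: take n = 15. Then 15 ≡ 3 (mod 12), but 15³ = 3375 ≡ 15 (mod 24), not 3.

[⇐] Conversely, the residues r modulo 24 with r³ ≡ 3 (mod 24) are exactly {3}, and each is ≡ 3 (mod 12).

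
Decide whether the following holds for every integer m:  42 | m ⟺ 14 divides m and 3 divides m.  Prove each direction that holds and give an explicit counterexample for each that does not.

Both implications hold.

(→) If 42 ∣ m, write m = 42q. Since 42 = 3·14, m = 14·(3q), so 14 ∣ m; and since 42 = 14·3, m = 3·(14q), so 3 ∣ m.

(←) Suppose 14 ∣ m and 3 ∣ m. Any common multiple of 14 and 3 is a multiple of their lcm; here gcd(14, 3) = 1, so lcm(14, 3) = 14·3 = 42, so 42 ∣ m.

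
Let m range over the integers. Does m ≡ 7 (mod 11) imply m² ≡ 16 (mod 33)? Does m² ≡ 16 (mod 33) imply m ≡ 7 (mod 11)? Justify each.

Forward direction. This fails: take m = 18. Then 18 ≡ 7 (mod 11), but 18² = 324 ≡ 27 (mod 33), not 16.

Converse. This fails: take m = 4. Then 4² = 16 ≡ 16 (mod 33), yet 4 ≡ 4 (mod 11), not 7.

(⇒) fails and (⇐) fails.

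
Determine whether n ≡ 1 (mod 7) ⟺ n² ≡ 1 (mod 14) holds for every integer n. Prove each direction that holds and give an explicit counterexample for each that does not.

[⇒] This fails: take n = 8. Then 8 ≡ 1 (mod 7), but 8² = 64 ≡ 8 (mod 14), not 1.

[⇐] This fails: take n = 13. Then 13² = 169 ≡ 1 (mod 14), yet 13 ≡ 6 (mod 7), not 1.

(⇒) fails and (⇐) fails.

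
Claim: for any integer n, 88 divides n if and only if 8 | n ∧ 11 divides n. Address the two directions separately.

Both implications hold.

(⟹) If 88 ∣ n, write n = 88q. Since 88 = 11·8, n = 8·(11q), so 8 ∣ n; and since 88 = 8·11, n = 11·(8q), so 11 ∣ n.

(⟸) Suppose 8 ∣ n and 11 ∣ n. Any common multiple of 8 and 11 is a multiple of their lcm; here gcd(8, 11) = 1, so lcm(8, 11) = 8·11 = 88, so 88 ∣ n.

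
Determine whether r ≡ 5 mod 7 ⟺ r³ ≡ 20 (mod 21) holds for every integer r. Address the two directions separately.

Neither implication holds.

(⇒) This fails: take r = 12. Then 12 ≡ 5 (mod 7), but 12³ = 1728 ≡ 6 (mod 21), not 20.

(⇐) This fails: take r = 17. Then 17³ = 4913 ≡ 20 (mod 21), yet 17 ≡ 3 (mod 7), not 5.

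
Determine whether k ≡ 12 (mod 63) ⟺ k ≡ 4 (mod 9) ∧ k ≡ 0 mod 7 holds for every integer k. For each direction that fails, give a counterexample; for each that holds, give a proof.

(⇒) This fails: k = 12 gives 12 ≡ 12 (mod 63) but 12 ≡ 3 (mod 9), so the conjunction on the right does not hold.

(⇐) This fails: k = 49 satisfies both congruences on the right (49 ≡ 4 mod 9 and 49 ≡ 0 mod 7) yet 49 ≡ 49 (mod 63), not 12.

(⇒) fails and (⇐) fails.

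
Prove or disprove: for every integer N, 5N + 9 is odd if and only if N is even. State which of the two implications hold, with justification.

Both implications hold.

(→) Suppose 5N + 9 is odd. Since 5 is odd, 5N and N have the same parity, so 5N + 9 ≡ N + 9 (mod 2). As 9 is odd, 5N + 9 is odd exactly when N is even. Thus N is even.

(←) Conversely, suppose N is even; write N = 2j. Then 5N + 9 = 5·(2j) + 9 = 2·5j + 9, which is odd.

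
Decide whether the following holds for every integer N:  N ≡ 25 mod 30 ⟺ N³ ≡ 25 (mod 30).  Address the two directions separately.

[⇐] Suppose N³ ≡ 25 (mod 30). The only residue r in {0, …, 29} with r³ ≡ 25 (mod 30) is r = 25, so N ≡ 25 (mod 30).

[⇒] Suppose N ≡ 25 mod 30. Write N = 30j + 25. Then (30j + 25)³ = 27000j³ + 67500j² + 56250j + 15625 = 30(900j³ + 2250j² + 1875j + 520) + 25, so N³ ≡ 25 (mod 30).

Both directions hold; the statement is true.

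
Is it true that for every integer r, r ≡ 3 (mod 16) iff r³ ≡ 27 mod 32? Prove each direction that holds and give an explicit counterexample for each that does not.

(⟸) The residues r modulo 32 with r³ ≡ 27 (mod 32) are exactly {3}, and each is ≡ 3 (mod 16).

(⟹) This fails: take r = 19. Then 19 ≡ 3 (mod 16), but 19³ = 6859 ≡ 11 (mod 32), not 27.

(⇒) fails; (⇐) holds.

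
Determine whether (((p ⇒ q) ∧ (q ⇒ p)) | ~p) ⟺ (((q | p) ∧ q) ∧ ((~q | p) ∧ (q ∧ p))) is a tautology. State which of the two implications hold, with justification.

(⟹) This fails. Under p = F, q = F, the left side is true but the right side is false.

(⟸) Assume the antecedent. If p is true, the antecedent forces (p = T, q = T), and ((p ⇒ q) ∧ (q ⇒ p)) | ~p holds there. If p is false, the antecedent cannot hold. Either way ((p ⇒ q) ∧ (q ⇒ p)) | ~p holds.

Only the converse holds.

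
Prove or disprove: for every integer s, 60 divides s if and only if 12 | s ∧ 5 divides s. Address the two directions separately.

Equivalent; both directions hold.

[⇒] If 60 ∣ s, write s = 60q. Since 60 = 5·12, s = 12·(5q), so 12 ∣ s; and since 60 = 12·5, s = 5·(12q), so 5 ∣ s.

[⇐] Suppose 12 ∣ s and 5 ∣ s. Any common multiple of 12 and 5 is a multiple of their lcm; here gcd(12, 5) = 1, so lcm(12, 5) = 12·5 = 60, so 60 ∣ s.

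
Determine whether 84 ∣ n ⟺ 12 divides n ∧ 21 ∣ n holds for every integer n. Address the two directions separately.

(⟸) Suppose 12 ∣ n and 21 ∣ n. Any common multiple of 12 and 21 is a multiple of their lcm; here lcm(12, 21) = 12·21/gcd(12, 21) = 252/3 = 84, so 84 ∣ n.

(⟹) If 84 ∣ n, write n = 84q. Since 84 = 7·12, n = 12·(7q), so 12 ∣ n; and since 84 = 4·21, n = 21·(4q), so 21 ∣ n.

Both directions hold; the statement is true.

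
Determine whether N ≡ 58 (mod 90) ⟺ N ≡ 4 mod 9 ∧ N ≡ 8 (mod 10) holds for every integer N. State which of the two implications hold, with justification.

[⇒] Suppose N ≡ 58 (mod 90); write N = 90j + 58. Since 9 ∣ 90, reducing mod 9 gives N ≡ 58 ≡ 4 (mod 9); since 10 ∣ 90, reducing mod 10 gives N ≡ 58 ≡ 8 (mod 10).

[⇐] Conversely, if N ≡ 4 (mod 9) and N ≡ 8 (mod 10), then by the Chinese remainder theorem N ≡ 58 (mod 90). This is exactly N ≡ 58 (mod 90).

Both directions hold; the statement is true.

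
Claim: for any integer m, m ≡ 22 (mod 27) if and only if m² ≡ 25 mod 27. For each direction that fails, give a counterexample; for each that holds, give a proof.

(⇒) holds; (⇐) fails.

(→) Suppose m ≡ 22 (mod 27). Write m = 27j + 22. Then (27j + 22)² = 729j² + 1188j + 484 = 27(27j² + 44j + 17) + 25, so m² ≡ 25 (mod 27).

(←) This fails: take m = 5. Then 5² = 25 ≡ 25 (mod 27), yet 5 ≡ 5 (mod 27), not 22.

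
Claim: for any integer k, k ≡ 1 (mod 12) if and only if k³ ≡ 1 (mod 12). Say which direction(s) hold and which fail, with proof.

The biconditional holds.

(→) Suppose k ≡ 1 (mod 12). Write k = 12j + 1. Then (12j + 1)³ = 1728j³ + 432j² + 36j + 1 = 12(144j³ + 36j² + 3j) + 1, so k³ ≡ 1 (mod 12).

(←) Conversely, suppose k³ ≡ 1 (mod 12). The only residue r in {0, …, 11} with r³ ≡ 1 (mod 12) is r = 1, so k ≡ 1 (mod 12).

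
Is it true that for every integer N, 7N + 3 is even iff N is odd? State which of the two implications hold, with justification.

Both directions hold; the statement is true.

(→) Suppose 7N + 3 is even. Since 7 is odd, 7N and N have the same parity, so 7N + 3 ≡ N + 3 (mod 2). As 3 is odd, 7N + 3 is even exactly when N is odd. Thus N is odd.

(←) Conversely, suppose N is odd; write N = 2j + 1. Then 7N + 3 = 7·(2j + 1) + 3 = 2·7j + 10, which is even.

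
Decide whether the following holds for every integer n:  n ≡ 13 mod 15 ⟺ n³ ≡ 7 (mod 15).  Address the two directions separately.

(⇒) Suppose n ≡ 13 mod 15. Write n = 15j + 13. Then (15j + 13)³ = 3375j³ + 8775j² + 7605j + 2197 = 15(225j³ + 585j² + 507j + 146) + 7, so n³ ≡ 7 (mod 15).

(⇐) Conversely, suppose n³ ≡ 7 (mod 15). The only residue r in {0, …, 14} with r³ ≡ 7 (mod 15) is r = 13, so n ≡ 13 (mod 15).

The biconditional holds.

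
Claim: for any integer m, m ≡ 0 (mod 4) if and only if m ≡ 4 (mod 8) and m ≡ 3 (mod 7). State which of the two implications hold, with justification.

Not equivalent: only (⇐) holds.

Forward direction. This fails: m = 0 gives 0 ≡ 0 (mod 4) but 0 ≡ 0 (mod 8), so the conjunction on the right does not hold.

Converse. If m ≡ 4 (mod 8) and m ≡ 3 (mod 7), then by the Chinese remainder theorem m ≡ 52 (mod 56). Since 52 ≡ 0 (mod 4) and 4 ∣ 56, we get m ≡ 0 (mod 4).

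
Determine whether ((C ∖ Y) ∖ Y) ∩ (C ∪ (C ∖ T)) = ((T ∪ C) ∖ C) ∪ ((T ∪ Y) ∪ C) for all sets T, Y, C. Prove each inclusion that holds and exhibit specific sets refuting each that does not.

Only the forward inclusion holds.

Forward inclusion. Let x ∈ ((C ∖ Y) ∖ Y) ∩ (C ∪ (C ∖ T)). Then either x ∈ C and x ∉ T, Y; or x ∈ T ∩ C and x ∉ Y. In each case x ∈ ((T ∪ C) ∖ C) ∪ ((T ∪ Y) ∪ C), so ((C ∖ Y) ∖ Y) ∩ (C ∪ (C ∖ T)) ⊆ ((T ∪ C) ∖ C) ∪ ((T ∪ Y) ∪ C).

Reverse inclusion. This inclusion fails. Take T = {1}, Y = ∅, C = ∅; then 1 ∈ ((T ∪ C) ∖ C) ∪ ((T ∪ Y) ∪ C) but 1 ∉ ((C ∖ Y) ∖ Y) ∩ (C ∪ (C ∖ T)).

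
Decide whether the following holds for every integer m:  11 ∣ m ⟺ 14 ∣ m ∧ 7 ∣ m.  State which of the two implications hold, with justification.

Both directions fail.

[⇒] This fails: take m = 11. Certainly 11 ∣ 11, but 14 ∤ 11.

[⇐] This fails: take m = 14. Both 14 ∣ 14 and 7 ∣ 14, yet 14 is not a multiple of 11 (since 14 = 1·11 + 3), so 11 ∤ 14.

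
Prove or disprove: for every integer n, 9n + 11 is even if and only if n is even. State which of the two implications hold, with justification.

[⇒] This fails: n = 5 gives 9n + 11 = 56, which is even, but 5 is odd, not even.

[⇐] This also fails: n = 0 is even, but 9n + 11 = 11 is odd, not even.

Neither implication holds.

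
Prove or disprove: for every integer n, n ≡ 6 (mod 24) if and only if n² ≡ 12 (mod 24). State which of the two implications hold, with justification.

Only the forward implication holds.

(⇒) Suppose n ≡ 6 (mod 24). Write n = 24j + 6. Then (24j + 6)² = 576j² + 288j + 36 = 24(24j² + 12j + 1) + 12, so n² ≡ 12 (mod 24).

(⇐) This fails: take n = 18. Then 18² = 324 ≡ 12 (mod 24), yet 18 ≡ 18 (mod 24), not 6.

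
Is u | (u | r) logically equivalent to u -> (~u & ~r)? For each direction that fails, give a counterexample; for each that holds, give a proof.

Both directions fail.

(⟹) This fails. Under r = F, u = T, the left side is true but the right side is false.

(⟸) This fails. Under r = F, u = F, the left side is false but the right side is true.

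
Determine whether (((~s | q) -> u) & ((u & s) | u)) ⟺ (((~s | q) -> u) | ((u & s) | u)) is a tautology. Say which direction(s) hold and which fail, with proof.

[⇒] Assume the antecedent. If u is true, the consequent reduces to true regardless of the other variables. If u is false, the antecedent cannot hold. Either way the consequent holds.

[⇐] This fails. Under u = F, q = F, s = T, the left side is false but the right side is true.

(⇒) holds; (⇐) fails.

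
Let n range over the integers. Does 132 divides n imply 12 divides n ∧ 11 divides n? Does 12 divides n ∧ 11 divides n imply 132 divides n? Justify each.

[⇒] If 132 ∣ n, write n = 132q. Since 132 = 11·12, n = 12·(11q), so 12 ∣ n; and since 132 = 12·11, n = 11·(12q), so 11 ∣ n.

[⇐] Suppose 12 ∣ n and 11 ∣ n. Any common multiple of 12 and 11 is a multiple of their lcm; here gcd(12, 11) = 1, so lcm(12, 11) = 12·11 = 132, so 132 ∣ n.

Equivalent; both directions hold.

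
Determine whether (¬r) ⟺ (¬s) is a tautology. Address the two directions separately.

Both directions fail.

Forward direction. This fails. Under s = T, r = F, the left side is true but the right side is false.

Converse. This fails. Under s = F, r = T, the left side is false but the right side is true.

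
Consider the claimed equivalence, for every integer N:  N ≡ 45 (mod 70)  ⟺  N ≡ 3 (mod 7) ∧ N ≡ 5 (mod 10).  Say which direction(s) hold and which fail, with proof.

The biconditional holds.

(⟹) Suppose N ≡ 45 (mod 70); write N = 70j + 45. Since 7 ∣ 70, reducing mod 7 gives N ≡ 45 ≡ 3 (mod 7); since 10 ∣ 70, reducing mod 10 gives N ≡ 45 ≡ 5 (mod 10).

(⟸) Conversely, if N ≡ 3 (mod 7) and N ≡ 5 (mod 10), then by the Chinese remainder theorem N ≡ 45 (mod 70). This is exactly N ≡ 45 (mod 70).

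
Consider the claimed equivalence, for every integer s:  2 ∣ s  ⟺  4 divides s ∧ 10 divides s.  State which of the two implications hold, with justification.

The forward direction fails; the converse holds.

(⇐) Suppose 4 ∣ s and 10 ∣ s. Any common multiple of 4 and 10 is a multiple of their lcm; here lcm(4, 10) = 4·10/gcd(4, 10) = 40/2 = 20, so 20 ∣ s. Since 2 ∣ 20, it follows that 2 ∣ s.

(⇒) This fails: take s = 2. Certainly 2 ∣ 2, but 4 ∤ 2.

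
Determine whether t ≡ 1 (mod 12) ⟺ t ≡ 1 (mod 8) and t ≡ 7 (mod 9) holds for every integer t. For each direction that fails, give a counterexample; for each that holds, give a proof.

Not equivalent: only (⇐) holds.

[⇒] This fails: t = 1 gives 1 ≡ 1 (mod 12) but 1 ≡ 1 (mod 9), so the conjunction on the right does not hold.

[⇐] Conversely, if t ≡ 1 (mod 8) and t ≡ 7 (mod 9), then by the Chinese remainder theorem t ≡ 25 (mod 72). Since 25 ≡ 1 (mod 12) and 12 ∣ 72, we get t ≡ 1 (mod 12).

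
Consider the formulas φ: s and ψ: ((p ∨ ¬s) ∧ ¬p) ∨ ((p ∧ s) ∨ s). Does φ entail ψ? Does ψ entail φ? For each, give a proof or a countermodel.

Forward direction. Assume the antecedent. If p is true, the antecedent forces (p = T, s = T), and the consequent holds there. If p is false, the consequent reduces to true regardless of the other variables. Either way the consequent holds.

Converse. This fails. Under p = F, s = F, the left side is false but the right side is true.

Only the forward direction holds.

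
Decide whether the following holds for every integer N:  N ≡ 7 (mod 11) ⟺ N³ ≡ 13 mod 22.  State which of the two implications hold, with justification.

Only the converse holds.

Forward direction. This fails: take N = 18. Then 18 ≡ 7 (mod 11), but 18³ = 5832 ≡ 2 (mod 22), not 13.

Converse. The residues r modulo 22 with r³ ≡ 13 (mod 22) are exactly {7}, and each is ≡ 7 (mod 11).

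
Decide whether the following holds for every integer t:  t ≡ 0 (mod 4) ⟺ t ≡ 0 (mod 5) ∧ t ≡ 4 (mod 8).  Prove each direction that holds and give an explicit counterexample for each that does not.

Only the converse holds.

Forward direction. This fails: t = 0 gives 0 ≡ 0 (mod 4) but 0 ≡ 0 (mod 8), so the conjunction on the right does not hold.

Converse. If t ≡ 0 (mod 5) and t ≡ 4 (mod 8), then by the Chinese remainder theorem t ≡ 20 (mod 40). Since 20 ≡ 0 (mod 4) and 4 ∣ 40, we get t ≡ 0 (mod 4).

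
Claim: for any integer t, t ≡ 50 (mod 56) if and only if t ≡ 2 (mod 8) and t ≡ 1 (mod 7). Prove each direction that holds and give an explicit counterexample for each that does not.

The biconditional holds.

[⇒] Suppose t ≡ 50 (mod 56); write t = 56j + 50. Since 8 ∣ 56, reducing mod 8 gives t ≡ 50 ≡ 2 (mod 8); since 7 ∣ 56, reducing mod 7 gives t ≡ 50 ≡ 1 (mod 7).

[⇐] Conversely, if t ≡ 2 (mod 8) and t ≡ 1 (mod 7), then by the Chinese remainder theorem t ≡ 50 (mod 56). This is exactly t ≡ 50 (mod 56).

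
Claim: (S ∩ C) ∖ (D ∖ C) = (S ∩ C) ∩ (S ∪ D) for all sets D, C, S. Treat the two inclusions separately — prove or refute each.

(⟹) Let x ∈ (S ∩ C) ∖ (D ∖ C). Then either x ∈ C ∩ S and x ∉ D; or x ∈ D ∩ C ∩ S. In each case x ∈ (S ∩ C) ∩ (S ∪ D), so (S ∩ C) ∖ (D ∖ C) ⊆ (S ∩ C) ∩ (S ∪ D).

(⟸) Let x ∈ (S ∩ C) ∩ (S ∪ D). Then either x ∈ C ∩ S and x ∉ D; or x ∈ D ∩ C ∩ S. In each case x ∈ (S ∩ C) ∖ (D ∖ C), so (S ∩ C) ∩ (S ∪ D) ⊆ (S ∩ C) ∖ (D ∖ C).

The two sets are equal.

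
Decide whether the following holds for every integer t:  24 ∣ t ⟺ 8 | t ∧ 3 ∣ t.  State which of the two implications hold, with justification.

Equivalent; both directions hold.

(⟹) If 24 ∣ t, write t = 24q. Since 24 = 3·8, t = 8·(3q), so 8 ∣ t; and since 24 = 8·3, t = 3·(8q), so 3 ∣ t.

(⟸) Suppose 8 ∣ t and 3 ∣ t. Any common multiple of 8 and 3 is a multiple of their lcm; here gcd(8, 3) = 1, so lcm(8, 3) = 8·3 = 24, so 24 ∣ t.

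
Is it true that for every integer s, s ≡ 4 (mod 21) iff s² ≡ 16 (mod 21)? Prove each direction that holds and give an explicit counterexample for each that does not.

(←) This fails: take s = 10. Then 10² = 100 ≡ 16 (mod 21), yet 10 ≡ 10 (mod 21), not 4.

(→) Suppose s ≡ 4 (mod 21). Write s = 21j + 4. Then (21j + 4)² = 441j² + 168j + 16 = 21(21j² + 8j) + 16, so s² ≡ 16 (mod 21).

Not equivalent: only (⇒) holds.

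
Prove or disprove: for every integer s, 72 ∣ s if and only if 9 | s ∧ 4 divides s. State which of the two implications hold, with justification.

The forward direction holds; the converse fails.

[⇒] If 72 ∣ s, write s = 72q. Since 72 = 8·9, s = 9·(8q), so 9 ∣ s; and since 72 = 18·4, s = 4·(18q), so 4 ∣ s.

[⇐] This fails: take s = 36. Both 9 ∣ 36 and 4 ∣ 36, yet 36 is not a multiple of 72 (since 36 = 0·72 + 36), so 72 ∤ 36.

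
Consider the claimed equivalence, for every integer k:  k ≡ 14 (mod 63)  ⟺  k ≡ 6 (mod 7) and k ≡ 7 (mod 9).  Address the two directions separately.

(⇒) This fails: k = 14 gives 14 ≡ 14 (mod 63) but 14 ≡ 0 (mod 7), so the conjunction on the right does not hold.

(⇐) This fails: k = 34 satisfies both congruences on the right (34 ≡ 6 mod 7 and 34 ≡ 7 mod 9) yet 34 ≡ 34 (mod 63), not 14.

Neither direction holds.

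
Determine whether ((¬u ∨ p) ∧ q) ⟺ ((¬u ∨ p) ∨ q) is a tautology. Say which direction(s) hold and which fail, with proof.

Only the forward implication holds.

Converse. This fails. Under p = F, u = F, q = F, the left side is false but the right side is true.

Forward direction. Assume the antecedent. If p is true, (¬u ∨ p) ∨ q reduces to true regardless of the other variables. If p is false, the antecedent forces (p = F, u = F, q = T), and (¬u ∨ p) ∨ q holds there. Either way (¬u ∨ p) ∨ q holds.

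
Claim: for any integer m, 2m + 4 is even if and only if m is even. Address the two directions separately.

Forward direction. This fails: take m = 3. Then 2m + 4 = 10, which is even, yet m = 3 is odd, not even.

Converse. Suppose m is even. Since 2 is even, 2m is even for every m, so 2m + 4 has the same parity as 4, which is even. Hence 2m + 4 is even.

Not equivalent: only (⇐) holds.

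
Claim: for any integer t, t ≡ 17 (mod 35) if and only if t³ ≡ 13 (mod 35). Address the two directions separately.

(⟹) Suppose t ≡ 17 (mod 35). Write t = 35j + 17. Then (35j + 17)³ = 42875j³ + 62475j² + 30345j + 4913 = 35(1225j³ + 1785j² + 867j + 140) + 13, so t³ ≡ 13 (mod 35).

(⟸) This fails: take t = 12. Then 12³ = 1728 ≡ 13 (mod 35), yet 12 ≡ 12 (mod 35), not 17.

Only the forward implication holds.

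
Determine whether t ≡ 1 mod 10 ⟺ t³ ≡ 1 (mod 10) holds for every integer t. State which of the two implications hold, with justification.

(⟸) Suppose t³ ≡ 1 (mod 10). The only residue r in {0, …, 9} with r³ ≡ 1 (mod 10) is r = 1, so t ≡ 1 (mod 10).

(⟹) Suppose t ≡ 1 mod 10. Write t = 10j + 1. Then (10j + 1)³ = 1000j³ + 300j² + 30j + 1 = 10(100j³ + 30j² + 3j) + 1, so t³ ≡ 1 (mod 10).

Both implications hold.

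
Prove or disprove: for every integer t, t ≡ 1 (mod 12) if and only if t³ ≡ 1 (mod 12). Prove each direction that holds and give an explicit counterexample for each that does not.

Equivalent; both directions hold.

Forward direction. Suppose t ≡ 1 (mod 12). Write t = 12j + 1. Then (12j + 1)³ = 1728j³ + 432j² + 36j + 1 = 12(144j³ + 36j² + 3j) + 1, so t³ ≡ 1 (mod 12).

Converse. Suppose t³ ≡ 1 (mod 12). The only residue r in {0, …, 11} with r³ ≡ 1 (mod 12) is r = 1, so t ≡ 1 (mod 12).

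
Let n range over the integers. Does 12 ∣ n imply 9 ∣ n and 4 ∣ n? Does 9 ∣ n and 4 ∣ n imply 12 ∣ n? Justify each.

Only the reverse direction holds.

(←) Suppose 9 ∣ n and 4 ∣ n. Any common multiple of 9 and 4 is a multiple of their lcm; here gcd(9, 4) = 1, so lcm(9, 4) = 9·4 = 36, so 36 ∣ n. Since 12 ∣ 36, it follows that 12 ∣ n.

(→) This fails: take n = 12. Certainly 12 ∣ 12, but 9 ∤ 12.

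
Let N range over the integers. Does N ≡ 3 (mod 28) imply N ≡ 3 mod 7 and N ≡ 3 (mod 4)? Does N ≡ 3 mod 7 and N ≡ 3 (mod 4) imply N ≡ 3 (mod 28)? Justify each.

[⇒] Suppose N ≡ 3 (mod 28); write N = 28j + 3. Since 7 ∣ 28, reducing mod 7 gives N ≡ 3 (mod 7); since 4 ∣ 28, reducing mod 4 gives N ≡ 3 (mod 4).

[⇐] Conversely, if N ≡ 3 (mod 7) and N ≡ 3 (mod 4), then by the Chinese remainder theorem N ≡ 3 (mod 28). This is exactly N ≡ 3 (mod 28).

Both directions hold.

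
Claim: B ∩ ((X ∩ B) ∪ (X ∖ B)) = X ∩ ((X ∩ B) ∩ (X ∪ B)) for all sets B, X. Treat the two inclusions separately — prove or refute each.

Both inclusions hold.

(⊆) Let x ∈ B ∩ ((X ∩ B) ∪ (X ∖ B)). Then x ∈ B ∩ X, from which x ∈ X ∩ ((X ∩ B) ∩ (X ∪ B)).

(⊇) Let x ∈ X ∩ ((X ∩ B) ∩ (X ∪ B)). Then x ∈ B ∩ X, from which x ∈ B ∩ ((X ∩ B) ∪ (X ∖ B)).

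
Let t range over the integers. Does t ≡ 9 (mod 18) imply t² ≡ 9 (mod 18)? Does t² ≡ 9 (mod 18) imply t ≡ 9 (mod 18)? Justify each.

The forward direction holds; the converse fails.

(⟹) Suppose t ≡ 9 (mod 18). Write t = 18j + 9. Then (18j + 9)² = 324j² + 324j + 81 = 18(18j² + 18j + 4) + 9, so t² ≡ 9 (mod 18).

(⟸) This fails: take t = 3. Then 3² = 9 ≡ 9 (mod 18), yet 3 ≡ 3 (mod 18), not 9.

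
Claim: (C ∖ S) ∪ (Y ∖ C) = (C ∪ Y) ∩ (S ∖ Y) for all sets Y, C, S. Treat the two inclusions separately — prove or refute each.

Both inclusions fail.

Forward inclusion. This inclusion fails. Take Y = {1}, C = ∅, S = ∅; then 1 ∈ (C ∖ S) ∪ (Y ∖ C) but 1 ∉ (C ∪ Y) ∩ (S ∖ Y).

Reverse inclusion. This inclusion fails. Take Y = ∅, C = {1}, S = {1}; then 1 ∈ (C ∪ Y) ∩ (S ∖ Y) but 1 ∉ (C ∖ S) ∪ (Y ∖ C).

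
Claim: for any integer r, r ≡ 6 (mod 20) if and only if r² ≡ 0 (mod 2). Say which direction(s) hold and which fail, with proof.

Converse. This fails: take r = 0. Then 0² = 0 ≡ 0 (mod 2), yet 0 ≡ 0 (mod 20), not 6.

Forward direction. Suppose r ≡ 6 (mod 20). Then r² ≡ 6² = 36 (mod 20), and since 2 ∣ 20, also r² ≡ 0 (mod 2).

The forward direction holds; the converse fails.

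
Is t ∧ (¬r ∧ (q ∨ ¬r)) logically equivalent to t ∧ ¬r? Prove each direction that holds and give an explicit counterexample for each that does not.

(⇒) Assume the antecedent. If q is true, the antecedent forces (q = T, r = F, t = T), and t ∧ ¬r holds there. If q is false, the antecedent forces (q = F, r = F, t = T), and t ∧ ¬r holds there. Either way t ∧ ¬r holds.

(⇐) Assume the antecedent. If q is true, the antecedent forces (q = T, r = F, t = T), and t ∧ (¬r ∧ (q ∨ ¬r)) holds there. If q is false, the antecedent forces (q = F, r = F, t = T), and t ∧ (¬r ∧ (q ∨ ¬r)) holds there. Either way t ∧ (¬r ∧ (q ∨ ¬r)) holds.

Equivalent; both directions hold.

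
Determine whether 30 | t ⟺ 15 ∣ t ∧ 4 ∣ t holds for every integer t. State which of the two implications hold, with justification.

Forward direction. This fails: take t = 30. Certainly 30 ∣ 30, but 4 ∤ 30.

Converse. Suppose 15 ∣ t and 4 ∣ t. Any common multiple of 15 and 4 is a multiple of their lcm; here gcd(15, 4) = 1, so lcm(15, 4) = 15·4 = 60, so 60 ∣ t. Since 30 ∣ 60, it follows that 30 ∣ t.

The forward direction fails; the converse holds.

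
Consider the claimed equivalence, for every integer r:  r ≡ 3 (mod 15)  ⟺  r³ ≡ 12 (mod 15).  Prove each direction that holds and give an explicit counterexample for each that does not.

Forward direction. Suppose r ≡ 3 (mod 15). Write r = 15j + 3. Then (15j + 3)³ = 3375j³ + 2025j² + 405j + 27 = 15(225j³ + 135j² + 27j + 1) + 12, so r³ ≡ 12 (mod 15).

Converse. Suppose r³ ≡ 12 (mod 15). The only residue r in {0, …, 14} with r³ ≡ 12 (mod 15) is r = 3, so r ≡ 3 (mod 15).

The biconditional holds.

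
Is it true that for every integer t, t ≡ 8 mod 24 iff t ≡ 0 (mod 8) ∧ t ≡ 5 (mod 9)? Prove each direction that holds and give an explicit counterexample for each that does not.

Forward direction. This fails: t = 8 gives 8 ≡ 8 (mod 24) but 8 ≡ 8 (mod 9), so the conjunction on the right does not hold.

Converse. If t ≡ 0 (mod 8) and t ≡ 5 (mod 9), then by the Chinese remainder theorem t ≡ 32 (mod 72). Since 32 ≡ 8 (mod 24) and 24 ∣ 72, we get t ≡ 8 (mod 24).

Not equivalent: only (⇐) holds.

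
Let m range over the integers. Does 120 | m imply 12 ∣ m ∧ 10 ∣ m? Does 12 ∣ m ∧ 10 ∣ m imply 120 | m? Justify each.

(⟹) If 120 ∣ m, write m = 120q. Since 120 = 10·12, m = 12·(10q), so 12 ∣ m; and since 120 = 12·10, m = 10·(12q), so 10 ∣ m.

(⟸) This fails: take m = 60. Both 12 ∣ 60 and 10 ∣ 60, yet 60 is not a multiple of 120 (since 60 = 0·120 + 60), so 120 ∤ 60.

Not equivalent: only (⇒) holds.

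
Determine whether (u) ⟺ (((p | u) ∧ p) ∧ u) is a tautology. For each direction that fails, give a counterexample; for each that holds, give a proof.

Not equivalent: only (⇐) holds.

[⇐] Assume the antecedent. If u is true, u reduces to true regardless of the other variables. If u is false, the antecedent cannot hold. Either way u holds.

[⇒] This fails. Under u = T, p = F, the left side is true but the right side is false.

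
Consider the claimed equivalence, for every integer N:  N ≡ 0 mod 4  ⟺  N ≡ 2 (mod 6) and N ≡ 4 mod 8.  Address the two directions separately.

Not equivalent: only (⇐) holds.

(⇒) This fails: N = 0 gives 0 ≡ 0 (mod 4) but 0 ≡ 0 (mod 6), so the conjunction on the right does not hold.

(⇐) Conversely, if N ≡ 2 (mod 6) and N ≡ 4 (mod 8), then by the Chinese remainder theorem N ≡ 20 (mod 24). Since 20 ≡ 0 (mod 4) and 4 ∣ 24, we get N ≡ 0 (mod 4).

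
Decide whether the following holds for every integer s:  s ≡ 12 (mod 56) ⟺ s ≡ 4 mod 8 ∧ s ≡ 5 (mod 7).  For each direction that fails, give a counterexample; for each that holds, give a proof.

Equivalent; both directions hold.

Forward direction. Suppose s ≡ 12 (mod 56); write s = 56j + 12. Since 8 ∣ 56, reducing mod 8 gives s ≡ 12 ≡ 4 (mod 8); since 7 ∣ 56, reducing mod 7 gives s ≡ 12 ≡ 5 (mod 7).

Converse. If s ≡ 4 (mod 8) and s ≡ 5 (mod 7), then by the Chinese remainder theorem s ≡ 12 (mod 56). This is exactly s ≡ 12 (mod 56).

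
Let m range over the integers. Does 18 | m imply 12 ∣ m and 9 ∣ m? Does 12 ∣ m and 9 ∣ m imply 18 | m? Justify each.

(⇒) This fails: take m = 18. Certainly 18 ∣ 18, but 12 ∤ 18.

(⇐) Suppose 12 ∣ m and 9 ∣ m. Any common multiple of 12 and 9 is a multiple of their lcm; here lcm(12, 9) = 12·9/gcd(12, 9) = 108/3 = 36, so 36 ∣ m. Since 18 ∣ 36, it follows that 18 ∣ m.

Only the converse holds.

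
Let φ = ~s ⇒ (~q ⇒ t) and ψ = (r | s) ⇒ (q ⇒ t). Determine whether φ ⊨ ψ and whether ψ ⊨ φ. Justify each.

Forward direction. This fails. Under q = T, s = T, r = F, t = F, the left side is true but the right side is false.

Converse. This fails. Under q = F, s = F, r = F, t = F, the left side is false but the right side is true.

Neither direction holds.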